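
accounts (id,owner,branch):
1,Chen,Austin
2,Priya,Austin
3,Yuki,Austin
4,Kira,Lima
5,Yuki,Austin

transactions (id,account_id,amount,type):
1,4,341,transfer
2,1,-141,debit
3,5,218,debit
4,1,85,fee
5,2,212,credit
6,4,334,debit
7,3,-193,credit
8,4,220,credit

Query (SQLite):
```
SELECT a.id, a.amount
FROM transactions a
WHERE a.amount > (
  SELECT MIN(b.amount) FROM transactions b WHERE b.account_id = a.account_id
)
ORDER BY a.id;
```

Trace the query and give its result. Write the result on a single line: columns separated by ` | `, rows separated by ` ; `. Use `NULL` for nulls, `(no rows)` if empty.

1 | 341 ; 4 | 85 ; 6 | 334

For each transactions row a, compute MIN(amount) over rows sharing a.account_id.
Keep row a if a.amount > that per-group MIN.
  account_id=1: MIN(amount) = -141
  account_id=2: MIN(amount) = 212
  account_id=3: MIN(amount) = -193
  account_id=4: MIN(amount) = 220
  account_id=5: MIN(amount) = 218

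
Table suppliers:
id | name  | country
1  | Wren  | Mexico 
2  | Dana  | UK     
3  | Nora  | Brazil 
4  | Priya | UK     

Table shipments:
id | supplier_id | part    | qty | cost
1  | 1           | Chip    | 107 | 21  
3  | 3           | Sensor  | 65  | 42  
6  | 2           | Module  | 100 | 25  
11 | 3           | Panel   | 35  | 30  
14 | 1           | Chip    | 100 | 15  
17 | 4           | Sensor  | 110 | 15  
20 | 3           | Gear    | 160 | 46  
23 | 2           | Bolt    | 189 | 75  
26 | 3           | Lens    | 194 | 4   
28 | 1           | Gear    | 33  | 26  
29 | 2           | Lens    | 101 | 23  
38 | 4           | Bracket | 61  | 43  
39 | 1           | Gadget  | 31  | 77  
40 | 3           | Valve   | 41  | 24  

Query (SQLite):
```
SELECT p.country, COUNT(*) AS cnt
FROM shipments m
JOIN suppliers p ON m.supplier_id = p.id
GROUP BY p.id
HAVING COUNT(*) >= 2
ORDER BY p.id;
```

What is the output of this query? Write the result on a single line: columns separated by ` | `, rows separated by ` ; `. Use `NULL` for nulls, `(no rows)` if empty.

Join each shipments row to its suppliers via supplier_id.
Group joined rows by suppliers.id; compute COUNT(*) per group.
HAVING: keep groups with count ≥ 2.
  1: ids {1, 14, 28, 39} → COUNT(*)=4
  2: ids {6, 23, 29} → COUNT(*)=3
  3: ids {3, 11, 20, 26, 40} → COUNT(*)=5
  4: ids {17, 38} → COUNT(*)=2

Mexico | 4 ; UK | 3 ; Brazil | 5 ; UK | 2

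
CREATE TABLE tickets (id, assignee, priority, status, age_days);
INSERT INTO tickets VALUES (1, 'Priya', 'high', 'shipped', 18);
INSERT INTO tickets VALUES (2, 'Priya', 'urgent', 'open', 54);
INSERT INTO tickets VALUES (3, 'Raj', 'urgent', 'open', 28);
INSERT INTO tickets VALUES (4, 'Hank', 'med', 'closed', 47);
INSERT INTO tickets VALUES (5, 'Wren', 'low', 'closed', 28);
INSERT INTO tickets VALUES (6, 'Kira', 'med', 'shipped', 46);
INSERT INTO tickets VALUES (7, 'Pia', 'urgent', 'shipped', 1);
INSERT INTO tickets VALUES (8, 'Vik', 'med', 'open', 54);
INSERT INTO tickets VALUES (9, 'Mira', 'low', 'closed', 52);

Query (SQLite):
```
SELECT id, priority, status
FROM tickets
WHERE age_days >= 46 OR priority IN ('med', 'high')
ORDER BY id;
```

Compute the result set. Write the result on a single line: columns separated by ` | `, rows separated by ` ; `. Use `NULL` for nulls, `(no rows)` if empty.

1 | high | shipped ; 2 | urgent | open ; 4 | med | closed ; 6 | med | shipped ; 8 | med | open ; 9 | low | closed

age_days >= 46: ids {2, 4, 6, 8, 9}
priority IN ('med', 'high'): ids {1, 4, 6, 8}
Combine with OR.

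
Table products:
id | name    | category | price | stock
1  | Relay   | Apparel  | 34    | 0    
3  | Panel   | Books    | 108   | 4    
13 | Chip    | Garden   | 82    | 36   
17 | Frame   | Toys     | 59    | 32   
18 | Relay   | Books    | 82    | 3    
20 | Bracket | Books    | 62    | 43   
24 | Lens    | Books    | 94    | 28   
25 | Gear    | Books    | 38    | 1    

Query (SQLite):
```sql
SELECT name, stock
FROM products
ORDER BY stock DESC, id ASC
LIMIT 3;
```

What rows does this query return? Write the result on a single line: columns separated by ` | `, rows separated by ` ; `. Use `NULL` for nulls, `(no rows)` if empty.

Sort by stock desc, tiebreak id asc: (43, id=20), (36, id=13), (32, id=17), (28, id=24), (4, id=3), (3, id=18) …. Take first 3.

Bracket | 43 ; Chip | 36 ; Frame | 32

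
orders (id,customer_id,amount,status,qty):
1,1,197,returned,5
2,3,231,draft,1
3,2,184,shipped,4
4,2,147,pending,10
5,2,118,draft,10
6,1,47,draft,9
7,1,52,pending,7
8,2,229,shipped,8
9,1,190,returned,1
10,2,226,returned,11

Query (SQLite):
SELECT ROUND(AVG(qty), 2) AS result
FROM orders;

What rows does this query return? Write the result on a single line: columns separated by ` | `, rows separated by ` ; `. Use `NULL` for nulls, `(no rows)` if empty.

6.6

All qty values: [5, 1, 4, 10, 10, 9, 7, 8, 1, 11].
AVG = 66 / 10 (rounded to 2 dp).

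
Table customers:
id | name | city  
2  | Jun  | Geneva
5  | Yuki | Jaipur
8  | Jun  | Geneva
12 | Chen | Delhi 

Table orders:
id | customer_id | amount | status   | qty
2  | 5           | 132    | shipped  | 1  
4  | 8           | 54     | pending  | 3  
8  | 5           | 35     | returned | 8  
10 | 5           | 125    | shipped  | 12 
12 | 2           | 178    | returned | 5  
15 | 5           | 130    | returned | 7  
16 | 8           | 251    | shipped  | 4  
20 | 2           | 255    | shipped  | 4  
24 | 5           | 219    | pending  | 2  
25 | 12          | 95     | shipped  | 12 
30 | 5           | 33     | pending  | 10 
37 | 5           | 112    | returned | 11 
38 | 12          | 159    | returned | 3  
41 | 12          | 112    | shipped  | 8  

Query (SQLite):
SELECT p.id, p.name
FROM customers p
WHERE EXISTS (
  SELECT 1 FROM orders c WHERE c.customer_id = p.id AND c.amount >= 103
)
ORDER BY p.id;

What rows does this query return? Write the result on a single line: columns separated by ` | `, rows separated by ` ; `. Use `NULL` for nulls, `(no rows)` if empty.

For each customers row, check whether any orders with matching customer_id has amount >= 103.
Keep rows where that is true.

2 | Jun ; 5 | Yuki ; 8 | Jun ; 12 | Chen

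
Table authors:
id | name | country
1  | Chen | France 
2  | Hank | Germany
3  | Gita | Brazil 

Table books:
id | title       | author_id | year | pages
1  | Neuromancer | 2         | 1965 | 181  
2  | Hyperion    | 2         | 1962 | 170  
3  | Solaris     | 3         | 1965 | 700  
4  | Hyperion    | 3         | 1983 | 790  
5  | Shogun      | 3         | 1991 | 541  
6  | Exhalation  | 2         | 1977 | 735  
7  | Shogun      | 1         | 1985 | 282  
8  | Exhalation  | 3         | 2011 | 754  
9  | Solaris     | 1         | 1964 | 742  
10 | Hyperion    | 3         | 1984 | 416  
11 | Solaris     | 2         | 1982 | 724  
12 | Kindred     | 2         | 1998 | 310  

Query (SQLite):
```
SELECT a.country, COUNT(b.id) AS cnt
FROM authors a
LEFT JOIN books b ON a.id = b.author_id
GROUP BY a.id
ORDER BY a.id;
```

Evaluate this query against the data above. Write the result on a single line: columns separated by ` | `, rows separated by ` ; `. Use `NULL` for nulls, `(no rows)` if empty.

LEFT JOIN keeps every authors row; unmatched ones get NULL for books columns.
Group by authors.id and compute COUNT(b.id). COUNT(col) of an all-NULL group is 0.
  1: ids {7, 9} → COUNT(b.id)=2
  2: ids {1, 2, 6, 11, 12} → COUNT(b.id)=5
  3: ids {3, 4, 5, 8, 10} → COUNT(b.id)=5

France | 2 ; Germany | 5 ; Brazil | 5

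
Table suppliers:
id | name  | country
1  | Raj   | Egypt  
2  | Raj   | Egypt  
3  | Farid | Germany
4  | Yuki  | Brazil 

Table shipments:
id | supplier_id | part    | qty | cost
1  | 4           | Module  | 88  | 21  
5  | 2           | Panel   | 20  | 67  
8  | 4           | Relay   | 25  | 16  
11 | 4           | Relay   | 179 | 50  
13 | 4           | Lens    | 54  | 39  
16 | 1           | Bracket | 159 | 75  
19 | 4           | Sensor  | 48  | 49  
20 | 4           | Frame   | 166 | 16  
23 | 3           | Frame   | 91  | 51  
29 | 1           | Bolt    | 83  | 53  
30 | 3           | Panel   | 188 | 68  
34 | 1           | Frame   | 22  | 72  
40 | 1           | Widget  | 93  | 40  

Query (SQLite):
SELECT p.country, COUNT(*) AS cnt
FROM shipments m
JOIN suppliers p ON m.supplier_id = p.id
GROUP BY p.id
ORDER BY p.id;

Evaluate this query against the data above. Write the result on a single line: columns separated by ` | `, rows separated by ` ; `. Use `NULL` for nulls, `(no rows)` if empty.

Join each shipments row to its suppliers via supplier_id.
Group joined rows by suppliers.id; compute COUNT(*) per group.
  1: ids {16, 29, 34, 40} → COUNT(*)=4
  2: ids {5} → COUNT(*)=1
  3: ids {23, 30} → COUNT(*)=2
  4: ids {1, 8, 11, 13, 19, 20} → COUNT(*)=6

Egypt | 4 ; Egypt | 1 ; Germany | 2 ; Brazil | 6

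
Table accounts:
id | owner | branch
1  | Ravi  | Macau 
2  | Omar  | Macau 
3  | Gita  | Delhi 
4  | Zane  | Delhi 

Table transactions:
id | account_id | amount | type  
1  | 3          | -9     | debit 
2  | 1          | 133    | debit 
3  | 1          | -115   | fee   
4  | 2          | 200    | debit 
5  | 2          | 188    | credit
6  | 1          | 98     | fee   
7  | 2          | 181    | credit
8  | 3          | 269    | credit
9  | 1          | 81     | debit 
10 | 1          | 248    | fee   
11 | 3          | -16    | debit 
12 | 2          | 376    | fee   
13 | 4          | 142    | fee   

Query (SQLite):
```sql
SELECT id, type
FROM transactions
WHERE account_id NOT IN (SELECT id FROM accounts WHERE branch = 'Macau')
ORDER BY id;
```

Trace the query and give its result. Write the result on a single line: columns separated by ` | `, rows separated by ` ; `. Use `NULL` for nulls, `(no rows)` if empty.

1 | debit ; 8 | credit ; 11 | debit ; 13 | fee

Inner query: accounts.id where branch = 'Macau'.
Outer: keep transactions rows whose account_id is not in that set.
Inner query → {1, 2}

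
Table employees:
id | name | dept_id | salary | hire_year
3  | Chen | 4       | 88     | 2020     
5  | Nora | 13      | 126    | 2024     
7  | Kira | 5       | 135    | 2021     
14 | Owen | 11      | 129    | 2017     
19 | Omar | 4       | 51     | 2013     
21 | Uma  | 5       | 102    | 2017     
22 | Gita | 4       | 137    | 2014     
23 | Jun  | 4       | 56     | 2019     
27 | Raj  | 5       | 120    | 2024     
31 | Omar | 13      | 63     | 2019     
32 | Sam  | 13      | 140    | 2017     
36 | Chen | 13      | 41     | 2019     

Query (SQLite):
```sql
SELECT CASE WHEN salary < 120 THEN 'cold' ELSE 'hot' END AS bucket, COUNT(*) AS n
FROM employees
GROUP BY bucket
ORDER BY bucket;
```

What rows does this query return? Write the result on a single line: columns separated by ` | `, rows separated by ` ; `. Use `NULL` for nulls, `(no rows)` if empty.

cold | 6 ; hot | 6

Bucket rows by salary < 120 → 'cold' else 'hot'; count each bucket.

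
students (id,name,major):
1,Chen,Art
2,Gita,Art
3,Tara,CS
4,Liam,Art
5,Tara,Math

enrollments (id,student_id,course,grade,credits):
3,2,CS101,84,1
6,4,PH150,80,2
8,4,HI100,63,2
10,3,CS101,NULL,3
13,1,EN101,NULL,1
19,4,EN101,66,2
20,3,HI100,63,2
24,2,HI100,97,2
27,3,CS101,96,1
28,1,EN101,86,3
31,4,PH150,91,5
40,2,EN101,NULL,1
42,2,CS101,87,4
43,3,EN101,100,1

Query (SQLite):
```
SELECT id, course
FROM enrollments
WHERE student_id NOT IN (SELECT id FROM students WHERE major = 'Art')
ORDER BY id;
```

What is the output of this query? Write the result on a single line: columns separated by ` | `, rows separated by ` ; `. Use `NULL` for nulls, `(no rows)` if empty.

Inner query: students.id where major = 'Art'.
Outer: keep enrollments rows whose student_id is not in that set.
Inner query → {1, 2, 4}

10 | CS101 ; 20 | HI100 ; 27 | CS101 ; 43 | EN101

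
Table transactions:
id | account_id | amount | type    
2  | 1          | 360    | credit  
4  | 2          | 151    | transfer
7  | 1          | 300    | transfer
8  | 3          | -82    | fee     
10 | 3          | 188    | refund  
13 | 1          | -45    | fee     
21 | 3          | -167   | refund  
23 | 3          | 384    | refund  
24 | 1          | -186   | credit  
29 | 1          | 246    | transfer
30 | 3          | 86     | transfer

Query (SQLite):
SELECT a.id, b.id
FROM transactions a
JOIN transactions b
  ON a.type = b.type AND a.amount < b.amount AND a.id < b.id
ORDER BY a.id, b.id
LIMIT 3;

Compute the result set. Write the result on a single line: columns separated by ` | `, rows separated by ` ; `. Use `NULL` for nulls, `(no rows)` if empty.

4 | 7 ; 4 | 29 ; 8 | 13

Pairs (a,b) with same type, a.amount < b.amount, a.id < b.id.
type groups: credit:{2,24} fee:{8,13} refund:{10,21,23} transfer:{4,7,29,30}
Ordered by (a.id, b.id); first 3.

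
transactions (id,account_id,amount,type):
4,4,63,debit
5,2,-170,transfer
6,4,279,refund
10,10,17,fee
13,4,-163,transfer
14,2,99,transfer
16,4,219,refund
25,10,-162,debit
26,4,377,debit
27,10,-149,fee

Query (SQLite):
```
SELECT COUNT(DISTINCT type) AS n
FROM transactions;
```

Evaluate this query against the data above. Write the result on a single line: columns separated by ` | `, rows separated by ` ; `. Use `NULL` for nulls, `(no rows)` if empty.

Count distinct non-NULL type values.

4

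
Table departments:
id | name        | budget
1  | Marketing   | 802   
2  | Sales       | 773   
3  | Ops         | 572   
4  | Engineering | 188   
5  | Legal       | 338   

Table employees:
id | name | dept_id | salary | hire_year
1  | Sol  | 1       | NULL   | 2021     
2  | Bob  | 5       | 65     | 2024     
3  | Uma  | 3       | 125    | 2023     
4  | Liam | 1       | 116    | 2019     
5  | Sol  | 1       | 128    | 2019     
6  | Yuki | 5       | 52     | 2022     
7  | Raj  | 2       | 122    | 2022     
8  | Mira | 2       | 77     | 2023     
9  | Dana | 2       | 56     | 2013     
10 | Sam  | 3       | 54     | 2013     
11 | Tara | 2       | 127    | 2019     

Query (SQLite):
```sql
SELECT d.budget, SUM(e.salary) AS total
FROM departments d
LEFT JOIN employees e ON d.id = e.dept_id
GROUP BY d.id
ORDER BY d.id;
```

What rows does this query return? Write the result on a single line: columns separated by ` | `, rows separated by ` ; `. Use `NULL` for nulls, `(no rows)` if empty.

802 | 244 ; 773 | 382 ; 572 | 179 ; 188 | NULL ; 338 | 117

LEFT JOIN keeps every departments row; unmatched ones get NULL for employees columns.
Group by departments.id and compute SUM(e.salary). SUM over an all-NULL group is NULL.
  1: ids {1, 4, 5} → SUM(e.salary)=244
  2: ids {7, 8, 9, 11} → SUM(e.salary)=382
  3: ids {3, 10} → SUM(e.salary)=179
  4: ids {—} → SUM(e.salary)=NULL
  5: ids {2, 6} → SUM(e.salary)=117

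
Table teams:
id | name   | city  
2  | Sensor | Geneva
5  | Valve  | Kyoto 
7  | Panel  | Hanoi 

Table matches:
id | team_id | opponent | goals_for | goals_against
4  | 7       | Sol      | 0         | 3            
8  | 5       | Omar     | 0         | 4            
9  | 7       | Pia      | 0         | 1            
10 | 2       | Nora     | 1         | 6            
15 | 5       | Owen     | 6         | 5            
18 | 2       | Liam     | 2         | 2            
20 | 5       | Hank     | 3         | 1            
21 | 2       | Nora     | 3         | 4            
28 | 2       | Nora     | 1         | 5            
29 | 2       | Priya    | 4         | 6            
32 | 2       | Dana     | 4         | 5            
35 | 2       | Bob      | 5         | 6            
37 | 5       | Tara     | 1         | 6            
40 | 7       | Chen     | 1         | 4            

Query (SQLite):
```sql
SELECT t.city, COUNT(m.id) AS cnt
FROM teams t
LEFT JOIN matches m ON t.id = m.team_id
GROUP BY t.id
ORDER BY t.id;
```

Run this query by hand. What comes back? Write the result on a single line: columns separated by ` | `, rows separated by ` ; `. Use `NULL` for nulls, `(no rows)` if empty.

LEFT JOIN keeps every teams row; unmatched ones get NULL for matches columns.
Group by teams.id and compute COUNT(m.id). COUNT(col) of an all-NULL group is 0.
  2: ids {10, 18, 21, 28, 29, 32, 35} → COUNT(m.id)=7
  5: ids {8, 15, 20, 37} → COUNT(m.id)=4
  7: ids {4, 9, 40} → COUNT(m.id)=3

Geneva | 7 ; Kyoto | 4 ; Hanoi | 3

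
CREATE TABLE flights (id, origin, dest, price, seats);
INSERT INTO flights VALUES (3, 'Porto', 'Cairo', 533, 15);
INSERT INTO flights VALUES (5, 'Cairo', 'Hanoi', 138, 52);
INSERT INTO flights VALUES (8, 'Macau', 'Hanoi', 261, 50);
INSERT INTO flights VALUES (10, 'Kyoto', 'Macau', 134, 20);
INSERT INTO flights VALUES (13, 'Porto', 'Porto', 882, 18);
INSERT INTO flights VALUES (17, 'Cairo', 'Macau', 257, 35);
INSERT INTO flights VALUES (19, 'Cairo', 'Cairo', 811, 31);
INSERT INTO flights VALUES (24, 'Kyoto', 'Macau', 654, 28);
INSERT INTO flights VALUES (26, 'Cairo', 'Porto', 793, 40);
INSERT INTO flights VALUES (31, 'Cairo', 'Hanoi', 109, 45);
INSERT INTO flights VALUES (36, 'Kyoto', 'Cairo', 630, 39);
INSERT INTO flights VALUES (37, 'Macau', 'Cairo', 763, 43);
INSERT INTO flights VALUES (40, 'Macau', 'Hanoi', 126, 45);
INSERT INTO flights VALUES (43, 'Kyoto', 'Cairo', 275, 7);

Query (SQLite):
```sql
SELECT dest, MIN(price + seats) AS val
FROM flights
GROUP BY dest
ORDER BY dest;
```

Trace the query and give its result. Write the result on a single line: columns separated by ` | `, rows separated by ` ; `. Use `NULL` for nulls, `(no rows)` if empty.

Cairo | 282 ; Hanoi | 154 ; Macau | 154 ; Porto | 833

For each row compute price + seats.
Group by dest; take MIN of the expression per group.
  Cairo: ids {3, 19, 36, 37, 43} → MIN(price + seats)=282
  Hanoi: ids {5, 8, 31, 40} → MIN(price + seats)=154
  Macau: ids {10, 17, 24} → MIN(price + seats)=154
  Porto: ids {13, 26} → MIN(price + seats)=833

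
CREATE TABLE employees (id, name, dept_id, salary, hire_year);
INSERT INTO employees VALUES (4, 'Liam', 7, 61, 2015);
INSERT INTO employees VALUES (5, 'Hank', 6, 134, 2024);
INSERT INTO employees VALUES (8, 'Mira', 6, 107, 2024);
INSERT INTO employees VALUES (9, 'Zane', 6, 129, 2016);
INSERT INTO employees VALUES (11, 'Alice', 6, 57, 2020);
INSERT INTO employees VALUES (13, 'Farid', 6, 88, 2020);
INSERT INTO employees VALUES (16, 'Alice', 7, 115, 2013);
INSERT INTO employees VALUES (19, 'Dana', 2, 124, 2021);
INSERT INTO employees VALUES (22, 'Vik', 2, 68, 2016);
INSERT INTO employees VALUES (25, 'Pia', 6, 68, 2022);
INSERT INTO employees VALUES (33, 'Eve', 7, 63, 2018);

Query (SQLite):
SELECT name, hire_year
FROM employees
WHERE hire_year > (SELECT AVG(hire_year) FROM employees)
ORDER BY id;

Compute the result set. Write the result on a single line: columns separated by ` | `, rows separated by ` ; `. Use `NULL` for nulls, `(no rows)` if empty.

Hank | 2024 ; Mira | 2024 ; Alice | 2020 ; Farid | 2020 ; Dana | 2021 ; Pia | 2022

Scalar subquery: AVG(hire_year) over all employees rows = 2019.0.
Keep rows where hire_year > that value.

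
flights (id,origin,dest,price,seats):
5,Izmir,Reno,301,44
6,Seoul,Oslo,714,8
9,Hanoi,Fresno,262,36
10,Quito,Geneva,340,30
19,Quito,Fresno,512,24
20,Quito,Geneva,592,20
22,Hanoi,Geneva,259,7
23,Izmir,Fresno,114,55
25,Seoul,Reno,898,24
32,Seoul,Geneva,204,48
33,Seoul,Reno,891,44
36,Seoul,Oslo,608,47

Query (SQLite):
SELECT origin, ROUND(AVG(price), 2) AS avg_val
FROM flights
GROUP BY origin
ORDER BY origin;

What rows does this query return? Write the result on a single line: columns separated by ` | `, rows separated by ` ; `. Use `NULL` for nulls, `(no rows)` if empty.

Partition flights by origin; compute ROUND(AVG(price), 2) within each group.
  Hanoi: ids {9, 22} → ROUND(AVG(price), 2)=260.5
  Izmir: ids {5, 23} → ROUND(AVG(price), 2)=207.5
  Quito: ids {10, 19, 20} → ROUND(AVG(price), 2)=481.33
  Seoul: ids {6, 25, 32, 33, 36} → ROUND(AVG(price), 2)=663

Hanoi | 260.5 ; Izmir | 207.5 ; Quito | 481.33 ; Seoul | 663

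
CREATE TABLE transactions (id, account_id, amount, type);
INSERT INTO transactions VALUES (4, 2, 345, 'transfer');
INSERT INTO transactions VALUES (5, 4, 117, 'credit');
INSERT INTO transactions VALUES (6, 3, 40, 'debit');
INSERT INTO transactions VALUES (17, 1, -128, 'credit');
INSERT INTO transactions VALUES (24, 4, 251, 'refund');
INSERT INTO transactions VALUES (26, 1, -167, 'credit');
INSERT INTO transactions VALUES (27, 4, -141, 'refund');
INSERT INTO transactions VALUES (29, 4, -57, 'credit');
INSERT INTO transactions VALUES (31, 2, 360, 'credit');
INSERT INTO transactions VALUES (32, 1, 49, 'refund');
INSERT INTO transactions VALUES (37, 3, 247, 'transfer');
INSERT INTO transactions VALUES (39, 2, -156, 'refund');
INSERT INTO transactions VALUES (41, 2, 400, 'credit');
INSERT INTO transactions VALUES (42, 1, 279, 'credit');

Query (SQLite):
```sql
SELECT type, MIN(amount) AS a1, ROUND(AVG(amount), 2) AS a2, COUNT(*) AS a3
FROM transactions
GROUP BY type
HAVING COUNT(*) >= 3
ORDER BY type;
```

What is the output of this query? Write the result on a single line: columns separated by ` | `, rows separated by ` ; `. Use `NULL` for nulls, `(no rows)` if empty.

Group transactions by type.
Per group compute: MIN(amount), ROUND(AVG(amount), 2), COUNT(*).
HAVING: drop groups with fewer than 3 rows.
  credit: ids {5, 17, 26, 29, 31, 41, 42} → MIN(amount)=-167, ROUND(AVG(amount), 2)=114.86, COUNT(*)=7
  debit: ids {6} → MIN(amount)=40, ROUND(AVG(amount), 2)=40, COUNT(*)=1
  refund: ids {24, 27, 32, 39} → MIN(amount)=-156, ROUND(AVG(amount), 2)=0.75, COUNT(*)=4
  transfer: ids {4, 37} → MIN(amount)=247, ROUND(AVG(amount), 2)=296, COUNT(*)=2

credit | -167 | 114.86 | 7 ; refund | -156 | 0.75 | 4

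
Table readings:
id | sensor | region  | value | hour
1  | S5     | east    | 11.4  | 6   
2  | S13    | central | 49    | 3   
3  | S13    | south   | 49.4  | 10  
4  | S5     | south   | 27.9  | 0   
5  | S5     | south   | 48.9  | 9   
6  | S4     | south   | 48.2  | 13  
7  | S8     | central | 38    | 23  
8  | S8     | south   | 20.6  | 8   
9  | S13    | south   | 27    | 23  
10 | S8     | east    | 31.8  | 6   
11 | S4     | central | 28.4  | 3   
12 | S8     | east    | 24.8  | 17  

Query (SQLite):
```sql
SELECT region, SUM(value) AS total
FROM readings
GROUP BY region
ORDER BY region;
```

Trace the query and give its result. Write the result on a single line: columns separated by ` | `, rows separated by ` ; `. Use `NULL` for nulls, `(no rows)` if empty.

Partition readings by region; compute SUM(value) within each group.
  central: ids {2, 7, 11} → SUM(value)=115.4
  east: ids {1, 10, 12} → SUM(value)=68
  south: ids {3, 4, 5, 6, 8, 9} → SUM(value)=222

central | 115.4 ; east | 68 ; south | 222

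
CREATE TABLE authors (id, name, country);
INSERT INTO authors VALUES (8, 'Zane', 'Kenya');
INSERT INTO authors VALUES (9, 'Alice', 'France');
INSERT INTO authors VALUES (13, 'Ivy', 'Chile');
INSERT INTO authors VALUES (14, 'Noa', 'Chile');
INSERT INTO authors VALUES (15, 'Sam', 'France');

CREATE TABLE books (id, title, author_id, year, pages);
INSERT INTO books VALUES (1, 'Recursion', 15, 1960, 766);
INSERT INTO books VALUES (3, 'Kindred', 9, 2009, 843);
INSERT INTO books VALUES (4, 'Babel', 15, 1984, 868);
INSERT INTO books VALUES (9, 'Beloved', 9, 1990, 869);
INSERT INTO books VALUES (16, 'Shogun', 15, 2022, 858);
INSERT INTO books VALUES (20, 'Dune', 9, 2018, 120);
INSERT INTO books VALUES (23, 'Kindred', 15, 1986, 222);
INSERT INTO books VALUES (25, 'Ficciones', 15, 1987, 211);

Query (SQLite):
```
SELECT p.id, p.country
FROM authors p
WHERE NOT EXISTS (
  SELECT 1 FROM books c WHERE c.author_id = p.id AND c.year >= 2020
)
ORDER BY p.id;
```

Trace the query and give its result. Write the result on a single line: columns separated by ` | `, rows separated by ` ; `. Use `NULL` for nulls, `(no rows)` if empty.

8 | Kenya ; 9 | France ; 13 | Chile ; 14 | Chile

For each authors row, check whether any books with matching author_id has year >= 2020.
Keep rows where that is false.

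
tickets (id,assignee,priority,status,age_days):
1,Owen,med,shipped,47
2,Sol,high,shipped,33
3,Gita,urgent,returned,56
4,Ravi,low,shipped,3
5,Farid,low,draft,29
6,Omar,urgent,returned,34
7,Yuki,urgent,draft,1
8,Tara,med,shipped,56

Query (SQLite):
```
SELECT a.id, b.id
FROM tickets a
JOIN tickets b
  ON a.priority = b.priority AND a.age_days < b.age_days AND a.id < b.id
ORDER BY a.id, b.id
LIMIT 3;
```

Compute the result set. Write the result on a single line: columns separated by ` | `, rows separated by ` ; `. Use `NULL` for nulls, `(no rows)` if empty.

Pairs (a,b) with same priority, a.age_days < b.age_days, a.id < b.id.
priority groups: high:{2} low:{4,5} med:{1,8} urgent:{3,6,7}
Ordered by (a.id, b.id); first 3.

1 | 8 ; 4 | 5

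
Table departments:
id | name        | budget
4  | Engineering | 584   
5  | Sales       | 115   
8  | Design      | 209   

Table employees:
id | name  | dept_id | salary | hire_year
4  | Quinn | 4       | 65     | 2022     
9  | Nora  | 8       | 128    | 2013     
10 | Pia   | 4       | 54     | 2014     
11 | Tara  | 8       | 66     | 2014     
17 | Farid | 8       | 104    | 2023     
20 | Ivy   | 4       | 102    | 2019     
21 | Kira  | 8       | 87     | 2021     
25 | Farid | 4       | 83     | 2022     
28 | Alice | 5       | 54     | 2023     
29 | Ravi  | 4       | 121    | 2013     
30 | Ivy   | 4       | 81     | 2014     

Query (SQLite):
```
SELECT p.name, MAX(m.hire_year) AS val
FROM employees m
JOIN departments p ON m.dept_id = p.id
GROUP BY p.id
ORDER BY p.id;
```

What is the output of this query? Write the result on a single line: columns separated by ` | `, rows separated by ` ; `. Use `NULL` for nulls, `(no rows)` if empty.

Join each employees row to its departments via dept_id.
Group joined rows by departments.id; compute MAX(m.hire_year) per group.
  4: ids {4, 10, 20, 25, 29, 30} → MAX(m.hire_year)=2022
  5: ids {28} → MAX(m.hire_year)=2023
  8: ids {9, 11, 17, 21} → MAX(m.hire_year)=2023

Engineering | 2022 ; Sales | 2023 ; Design | 2023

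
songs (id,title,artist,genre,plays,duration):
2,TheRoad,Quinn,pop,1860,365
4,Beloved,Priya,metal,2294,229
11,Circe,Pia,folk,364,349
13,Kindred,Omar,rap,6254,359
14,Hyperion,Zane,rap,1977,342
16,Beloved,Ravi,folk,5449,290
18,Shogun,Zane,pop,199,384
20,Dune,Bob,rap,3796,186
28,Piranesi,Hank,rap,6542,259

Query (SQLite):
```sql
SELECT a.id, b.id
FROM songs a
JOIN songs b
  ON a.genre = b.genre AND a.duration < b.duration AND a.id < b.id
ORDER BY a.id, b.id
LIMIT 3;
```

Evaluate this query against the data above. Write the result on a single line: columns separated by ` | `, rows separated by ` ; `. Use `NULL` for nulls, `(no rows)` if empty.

2 | 18 ; 20 | 28

Pairs (a,b) with same genre, a.duration < b.duration, a.id < b.id.
genre groups: folk:{11,16} metal:{4} pop:{2,18} rap:{13,14,20,28}
Ordered by (a.id, b.id); first 3.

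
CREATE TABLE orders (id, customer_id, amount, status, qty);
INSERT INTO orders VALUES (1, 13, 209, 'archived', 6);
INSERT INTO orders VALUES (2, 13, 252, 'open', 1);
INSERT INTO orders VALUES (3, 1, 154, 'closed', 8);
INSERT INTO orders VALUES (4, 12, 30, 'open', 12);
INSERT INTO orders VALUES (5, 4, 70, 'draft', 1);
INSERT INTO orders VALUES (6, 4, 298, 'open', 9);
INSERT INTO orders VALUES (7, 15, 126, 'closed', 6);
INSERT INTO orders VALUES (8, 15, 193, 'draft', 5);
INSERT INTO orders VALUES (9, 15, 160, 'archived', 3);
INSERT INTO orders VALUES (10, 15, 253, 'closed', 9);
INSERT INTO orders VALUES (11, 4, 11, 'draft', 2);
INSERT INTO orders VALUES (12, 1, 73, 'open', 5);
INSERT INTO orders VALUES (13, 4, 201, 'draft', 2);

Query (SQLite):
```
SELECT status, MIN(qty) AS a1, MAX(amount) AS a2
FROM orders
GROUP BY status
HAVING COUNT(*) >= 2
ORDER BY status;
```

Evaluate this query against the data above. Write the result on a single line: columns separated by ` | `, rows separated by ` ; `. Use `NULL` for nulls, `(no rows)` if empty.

Group orders by status.
Per group compute: MIN(qty), MAX(amount).
HAVING: drop groups with fewer than 2 rows.
  archived: ids {1, 9} → MIN(qty)=3, MAX(amount)=209
  closed: ids {3, 7, 10} → MIN(qty)=6, MAX(amount)=253
  draft: ids {5, 8, 11, 13} → MIN(qty)=1, MAX(amount)=201
  open: ids {2, 4, 6, 12} → MIN(qty)=1, MAX(amount)=298

archived | 3 | 209 ; closed | 6 | 253 ; draft | 1 | 201 ; open | 1 | 298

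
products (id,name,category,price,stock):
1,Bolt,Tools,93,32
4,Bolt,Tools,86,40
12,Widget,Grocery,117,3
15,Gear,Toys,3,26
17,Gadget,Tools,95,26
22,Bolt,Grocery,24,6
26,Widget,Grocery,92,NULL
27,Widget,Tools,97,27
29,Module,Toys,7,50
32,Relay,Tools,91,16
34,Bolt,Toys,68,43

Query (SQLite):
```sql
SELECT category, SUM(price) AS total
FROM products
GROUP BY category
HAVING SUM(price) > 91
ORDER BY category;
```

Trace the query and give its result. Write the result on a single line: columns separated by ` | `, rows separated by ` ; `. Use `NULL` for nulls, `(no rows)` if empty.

Partition products by category; compute SUM(price) within each group.
HAVING: keep groups where SUM(price) > 91.
  Grocery: ids {12, 22, 26} → SUM(price)=233
  Tools: ids {1, 4, 17, 27, 32} → SUM(price)=462
  Toys: ids {15, 29, 34} → SUM(price)=78

Grocery | 233 ; Tools | 462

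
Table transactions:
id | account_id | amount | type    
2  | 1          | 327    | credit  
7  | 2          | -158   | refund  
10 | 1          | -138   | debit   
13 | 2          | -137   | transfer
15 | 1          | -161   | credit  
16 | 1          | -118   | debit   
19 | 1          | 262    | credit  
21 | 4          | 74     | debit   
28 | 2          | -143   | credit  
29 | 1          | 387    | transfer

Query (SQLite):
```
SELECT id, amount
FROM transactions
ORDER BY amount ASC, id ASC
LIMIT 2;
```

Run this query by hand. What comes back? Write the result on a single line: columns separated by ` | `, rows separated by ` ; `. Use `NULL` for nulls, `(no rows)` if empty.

15 | -161 ; 7 | -158

Sort by amount asc, tiebreak id asc: (-161, id=15), (-158, id=7), (-143, id=28), (-138, id=10), (-137, id=13) …. Take first 2.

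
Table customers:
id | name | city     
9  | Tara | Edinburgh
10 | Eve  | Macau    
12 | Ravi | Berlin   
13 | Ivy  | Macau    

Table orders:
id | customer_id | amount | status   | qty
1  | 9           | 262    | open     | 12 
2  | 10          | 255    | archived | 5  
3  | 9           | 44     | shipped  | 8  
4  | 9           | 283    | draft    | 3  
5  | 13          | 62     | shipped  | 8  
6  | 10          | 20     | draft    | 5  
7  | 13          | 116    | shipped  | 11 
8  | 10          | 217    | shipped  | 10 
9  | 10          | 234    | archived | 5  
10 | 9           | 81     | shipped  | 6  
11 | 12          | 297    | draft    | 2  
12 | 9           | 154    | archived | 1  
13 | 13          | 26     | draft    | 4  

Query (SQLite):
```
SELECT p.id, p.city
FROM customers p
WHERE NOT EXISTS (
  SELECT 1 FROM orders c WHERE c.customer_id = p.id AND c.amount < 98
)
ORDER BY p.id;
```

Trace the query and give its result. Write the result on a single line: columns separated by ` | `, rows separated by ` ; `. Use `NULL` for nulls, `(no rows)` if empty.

For each customers row, check whether any orders with matching customer_id has amount < 98.
Keep rows where that is false.

12 | Berlin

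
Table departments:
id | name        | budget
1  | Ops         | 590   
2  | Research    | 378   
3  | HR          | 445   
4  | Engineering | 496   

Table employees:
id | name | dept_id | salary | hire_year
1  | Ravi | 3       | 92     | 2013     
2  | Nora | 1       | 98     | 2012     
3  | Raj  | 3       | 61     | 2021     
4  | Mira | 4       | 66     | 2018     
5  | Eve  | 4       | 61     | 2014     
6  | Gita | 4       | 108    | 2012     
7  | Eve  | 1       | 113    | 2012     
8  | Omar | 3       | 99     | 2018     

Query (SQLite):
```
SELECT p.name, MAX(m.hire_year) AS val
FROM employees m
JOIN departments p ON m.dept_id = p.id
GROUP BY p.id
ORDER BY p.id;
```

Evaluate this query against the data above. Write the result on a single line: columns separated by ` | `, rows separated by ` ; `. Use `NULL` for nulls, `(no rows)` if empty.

Ops | 2012 ; HR | 2021 ; Engineering | 2018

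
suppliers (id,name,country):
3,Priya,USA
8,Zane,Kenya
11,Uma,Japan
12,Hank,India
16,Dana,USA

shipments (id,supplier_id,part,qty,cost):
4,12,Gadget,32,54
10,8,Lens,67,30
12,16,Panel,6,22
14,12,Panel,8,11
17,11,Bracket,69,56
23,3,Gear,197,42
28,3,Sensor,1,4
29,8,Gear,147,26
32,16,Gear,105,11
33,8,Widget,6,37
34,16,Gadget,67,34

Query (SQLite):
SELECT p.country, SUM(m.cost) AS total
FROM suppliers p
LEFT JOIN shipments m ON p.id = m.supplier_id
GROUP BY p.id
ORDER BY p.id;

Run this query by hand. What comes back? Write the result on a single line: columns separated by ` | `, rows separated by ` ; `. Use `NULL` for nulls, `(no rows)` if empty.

USA | 46 ; Kenya | 93 ; Japan | 56 ; India | 65 ; USA | 67

LEFT JOIN keeps every suppliers row; unmatched ones get NULL for shipments columns.
Group by suppliers.id and compute SUM(m.cost). SUM over an all-NULL group is NULL.
  3: ids {23, 28} → SUM(m.cost)=46
  8: ids {10, 29, 33} → SUM(m.cost)=93
  11: ids {17} → SUM(m.cost)=56
  12: ids {4, 14} → SUM(m.cost)=65
  16: ids {12, 32, 34} → SUM(m.cost)=67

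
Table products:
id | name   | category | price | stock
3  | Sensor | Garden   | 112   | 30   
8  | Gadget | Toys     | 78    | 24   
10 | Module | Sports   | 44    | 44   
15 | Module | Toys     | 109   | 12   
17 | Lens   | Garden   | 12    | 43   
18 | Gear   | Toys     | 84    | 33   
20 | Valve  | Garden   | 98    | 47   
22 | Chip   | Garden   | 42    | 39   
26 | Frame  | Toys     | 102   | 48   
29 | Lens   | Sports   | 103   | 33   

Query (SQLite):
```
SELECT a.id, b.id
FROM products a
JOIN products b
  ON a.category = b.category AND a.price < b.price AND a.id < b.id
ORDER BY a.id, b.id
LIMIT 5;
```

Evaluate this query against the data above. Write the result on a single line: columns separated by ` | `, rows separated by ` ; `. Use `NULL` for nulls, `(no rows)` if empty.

8 | 15 ; 8 | 18 ; 8 | 26 ; 10 | 29 ; 17 | 20

Pairs (a,b) with same category, a.price < b.price, a.id < b.id.
category groups: Garden:{3,17,20,22} Sports:{10,29} Toys:{8,15,18,26}
Ordered by (a.id, b.id); first 5.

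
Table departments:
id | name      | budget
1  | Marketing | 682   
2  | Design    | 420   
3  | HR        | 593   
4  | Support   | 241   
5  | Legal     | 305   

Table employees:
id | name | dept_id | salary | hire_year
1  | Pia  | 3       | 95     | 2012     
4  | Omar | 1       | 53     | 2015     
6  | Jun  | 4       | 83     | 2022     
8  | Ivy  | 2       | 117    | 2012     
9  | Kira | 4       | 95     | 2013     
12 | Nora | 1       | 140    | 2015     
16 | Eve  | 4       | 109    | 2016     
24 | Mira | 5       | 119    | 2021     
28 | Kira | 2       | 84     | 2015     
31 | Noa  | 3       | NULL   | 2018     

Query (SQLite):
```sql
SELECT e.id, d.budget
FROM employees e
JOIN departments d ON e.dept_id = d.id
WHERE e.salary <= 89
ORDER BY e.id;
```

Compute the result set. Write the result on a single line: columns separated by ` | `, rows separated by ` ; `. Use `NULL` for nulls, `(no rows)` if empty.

4 | 682 ; 6 | 241 ; 28 | 420

Each employees row matches the departments row where dept_id = departments.id.
Then keep rows with e.salary <= 89.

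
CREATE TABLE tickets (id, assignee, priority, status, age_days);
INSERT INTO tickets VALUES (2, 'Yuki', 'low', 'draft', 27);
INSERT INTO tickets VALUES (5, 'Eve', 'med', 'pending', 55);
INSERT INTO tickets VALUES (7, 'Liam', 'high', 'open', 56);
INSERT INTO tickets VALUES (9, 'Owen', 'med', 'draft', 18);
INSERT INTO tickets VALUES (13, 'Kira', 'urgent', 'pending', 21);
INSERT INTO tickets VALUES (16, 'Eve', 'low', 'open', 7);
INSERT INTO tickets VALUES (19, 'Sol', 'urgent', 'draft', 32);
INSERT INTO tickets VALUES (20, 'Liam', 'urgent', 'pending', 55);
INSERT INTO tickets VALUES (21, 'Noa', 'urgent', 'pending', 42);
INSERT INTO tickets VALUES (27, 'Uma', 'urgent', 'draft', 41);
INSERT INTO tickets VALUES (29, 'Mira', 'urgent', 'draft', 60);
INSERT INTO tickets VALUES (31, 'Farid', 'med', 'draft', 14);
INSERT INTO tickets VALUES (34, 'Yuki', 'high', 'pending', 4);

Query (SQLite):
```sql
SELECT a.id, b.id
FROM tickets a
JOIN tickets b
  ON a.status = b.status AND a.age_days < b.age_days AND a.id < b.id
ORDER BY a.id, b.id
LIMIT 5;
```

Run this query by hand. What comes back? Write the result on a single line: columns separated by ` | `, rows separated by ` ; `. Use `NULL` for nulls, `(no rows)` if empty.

Pairs (a,b) with same status, a.age_days < b.age_days, a.id < b.id.
status groups: draft:{2,9,19,27,29,31} open:{7,16} pending:{5,13,20,21,34}
Ordered by (a.id, b.id); first 5.

2 | 19 ; 2 | 27 ; 2 | 29 ; 9 | 19 ; 9 | 27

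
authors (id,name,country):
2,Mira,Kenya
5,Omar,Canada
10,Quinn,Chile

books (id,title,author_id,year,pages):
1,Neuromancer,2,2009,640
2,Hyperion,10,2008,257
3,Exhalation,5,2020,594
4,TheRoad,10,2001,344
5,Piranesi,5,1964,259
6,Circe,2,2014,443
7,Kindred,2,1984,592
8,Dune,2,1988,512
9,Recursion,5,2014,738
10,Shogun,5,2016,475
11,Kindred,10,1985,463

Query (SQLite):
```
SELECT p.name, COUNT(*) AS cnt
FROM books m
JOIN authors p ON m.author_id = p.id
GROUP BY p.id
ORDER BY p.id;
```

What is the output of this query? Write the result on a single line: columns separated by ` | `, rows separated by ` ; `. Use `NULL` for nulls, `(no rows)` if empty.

Mira | 4 ; Omar | 4 ; Quinn | 3

Join each books row to its authors via author_id.
Group joined rows by authors.id; compute COUNT(*) per group.
  2: ids {1, 6, 7, 8} → COUNT(*)=4
  5: ids {3, 5, 9, 10} → COUNT(*)=4
  10: ids {2, 4, 11} → COUNT(*)=3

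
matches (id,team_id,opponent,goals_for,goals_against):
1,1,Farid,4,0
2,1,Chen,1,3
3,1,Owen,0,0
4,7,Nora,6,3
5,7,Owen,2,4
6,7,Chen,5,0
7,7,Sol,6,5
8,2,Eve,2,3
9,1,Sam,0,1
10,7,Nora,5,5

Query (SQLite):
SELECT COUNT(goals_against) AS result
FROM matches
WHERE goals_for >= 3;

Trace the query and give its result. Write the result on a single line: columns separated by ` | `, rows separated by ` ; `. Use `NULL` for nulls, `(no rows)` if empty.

5

Rows where goals_for >= 3 → goals_against values: [0, 3, 0, 5, 5].
COUNT(goals_against) counts non-NULL values → 5.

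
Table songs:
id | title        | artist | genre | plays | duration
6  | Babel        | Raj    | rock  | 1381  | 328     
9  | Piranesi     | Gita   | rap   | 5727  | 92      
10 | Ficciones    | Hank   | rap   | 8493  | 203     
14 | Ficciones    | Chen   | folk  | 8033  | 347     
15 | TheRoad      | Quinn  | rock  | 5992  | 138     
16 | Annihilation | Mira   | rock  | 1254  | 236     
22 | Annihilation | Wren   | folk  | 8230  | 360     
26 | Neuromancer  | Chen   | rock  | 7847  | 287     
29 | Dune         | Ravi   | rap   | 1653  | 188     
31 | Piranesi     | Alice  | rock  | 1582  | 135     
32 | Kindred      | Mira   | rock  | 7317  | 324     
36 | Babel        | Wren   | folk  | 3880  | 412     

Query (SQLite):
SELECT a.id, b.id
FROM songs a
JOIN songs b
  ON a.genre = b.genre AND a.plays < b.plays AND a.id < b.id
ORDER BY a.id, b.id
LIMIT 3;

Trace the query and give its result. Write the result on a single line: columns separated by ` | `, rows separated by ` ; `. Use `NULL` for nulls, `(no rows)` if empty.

6 | 15 ; 6 | 26 ; 6 | 31

Pairs (a,b) with same genre, a.plays < b.plays, a.id < b.id.
genre groups: folk:{14,22,36} rap:{9,10,29} rock:{6,15,16,26,31,32}
Ordered by (a.id, b.id); first 3.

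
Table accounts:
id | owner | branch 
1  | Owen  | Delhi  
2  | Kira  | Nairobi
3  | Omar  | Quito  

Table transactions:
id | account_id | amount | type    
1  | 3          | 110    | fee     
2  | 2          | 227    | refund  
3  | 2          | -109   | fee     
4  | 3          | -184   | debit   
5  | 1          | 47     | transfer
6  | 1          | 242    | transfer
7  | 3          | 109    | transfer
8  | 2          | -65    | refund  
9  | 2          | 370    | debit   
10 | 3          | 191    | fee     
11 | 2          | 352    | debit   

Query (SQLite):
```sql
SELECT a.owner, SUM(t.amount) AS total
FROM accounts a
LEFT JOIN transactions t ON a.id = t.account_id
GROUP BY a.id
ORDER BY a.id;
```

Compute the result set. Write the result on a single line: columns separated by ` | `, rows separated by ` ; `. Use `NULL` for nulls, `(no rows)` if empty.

Owen | 289 ; Kira | 775 ; Omar | 226

LEFT JOIN keeps every accounts row; unmatched ones get NULL for transactions columns.
Group by accounts.id and compute SUM(t.amount). SUM over an all-NULL group is NULL.
  1: ids {5, 6} → SUM(t.amount)=289
  2: ids {2, 3, 8, 9, 11} → SUM(t.amount)=775
  3: ids {1, 4, 7, 10} → SUM(t.amount)=226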